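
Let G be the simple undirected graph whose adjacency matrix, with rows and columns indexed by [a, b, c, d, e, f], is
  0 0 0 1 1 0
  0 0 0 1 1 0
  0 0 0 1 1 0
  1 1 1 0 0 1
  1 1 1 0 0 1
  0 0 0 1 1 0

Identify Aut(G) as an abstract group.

The vertices split by degree into {d, e} (degree 4) and {a, b, c, f} (degree 2); every edge runs between the two parts, so G is the complete bipartite graph K_{2,4}. The parts have unequal sizes, so no automorphism swaps them; each part is permuted independently, giving S_2 × S_4 of order 2!·4! = 48.

S_2 × S_4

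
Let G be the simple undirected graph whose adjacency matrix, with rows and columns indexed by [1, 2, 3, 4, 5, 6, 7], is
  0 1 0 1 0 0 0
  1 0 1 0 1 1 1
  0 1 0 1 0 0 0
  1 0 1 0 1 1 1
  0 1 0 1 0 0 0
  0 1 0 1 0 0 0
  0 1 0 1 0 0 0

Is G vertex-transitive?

Automorphisms preserve degree, but G has vertices of degree 2 and vertices of degree 5; no automorphism maps one to the other, so G is not vertex-transitive.

No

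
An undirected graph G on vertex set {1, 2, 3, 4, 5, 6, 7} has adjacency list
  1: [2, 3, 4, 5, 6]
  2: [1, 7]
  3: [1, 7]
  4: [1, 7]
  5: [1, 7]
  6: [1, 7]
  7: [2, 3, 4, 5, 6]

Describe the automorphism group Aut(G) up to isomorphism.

S_2 × S_5

The vertices split by degree into {1, 7} (degree 5) and {2, 3, 4, 5, 6} (degree 2); every edge runs between the two parts, so G is the complete bipartite graph K_{2,5}. The parts have unequal sizes, so no automorphism swaps them; each part is permuted independently, giving S_2 × S_5 of order 2!·5! = 240.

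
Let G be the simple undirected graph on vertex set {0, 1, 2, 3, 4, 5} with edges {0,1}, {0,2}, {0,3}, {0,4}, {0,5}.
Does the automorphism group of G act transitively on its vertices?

Vertex 0 is the only vertex of degree 5, so every automorphism fixes it; G is not vertex-transitive.

No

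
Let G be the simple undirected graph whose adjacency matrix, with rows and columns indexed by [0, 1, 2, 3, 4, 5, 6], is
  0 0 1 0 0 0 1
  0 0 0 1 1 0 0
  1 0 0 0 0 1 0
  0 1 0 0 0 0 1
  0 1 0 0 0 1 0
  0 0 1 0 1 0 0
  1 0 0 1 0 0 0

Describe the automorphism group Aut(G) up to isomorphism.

G is 2-regular and connected on 7 vertices, i.e. the cycle C_7. The automorphisms of the 7-cycle are exactly the symmetries of a regular 7-gon: the dihedral group D_7, |D_7| = 14.

the dihedral group of order 14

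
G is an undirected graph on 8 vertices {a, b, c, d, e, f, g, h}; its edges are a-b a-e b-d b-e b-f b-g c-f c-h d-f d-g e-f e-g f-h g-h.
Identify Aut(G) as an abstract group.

Degrees alone do not determine every vertex (e.g. a and c both have degree 2), but their neighbour-degree multisets differ: N(a) has degrees [4, 5] while N(c) has degrees [3, 5]. Repeating this refinement separates all vertices, so the only automorphism is the identity.

{e}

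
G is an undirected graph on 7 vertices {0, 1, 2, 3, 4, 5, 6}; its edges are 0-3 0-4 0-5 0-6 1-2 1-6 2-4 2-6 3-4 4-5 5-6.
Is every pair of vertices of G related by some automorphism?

Automorphisms preserve degree, but G has vertices of degree 2 and vertices of degree 4; no automorphism maps one to the other, so G is not vertex-transitive.

No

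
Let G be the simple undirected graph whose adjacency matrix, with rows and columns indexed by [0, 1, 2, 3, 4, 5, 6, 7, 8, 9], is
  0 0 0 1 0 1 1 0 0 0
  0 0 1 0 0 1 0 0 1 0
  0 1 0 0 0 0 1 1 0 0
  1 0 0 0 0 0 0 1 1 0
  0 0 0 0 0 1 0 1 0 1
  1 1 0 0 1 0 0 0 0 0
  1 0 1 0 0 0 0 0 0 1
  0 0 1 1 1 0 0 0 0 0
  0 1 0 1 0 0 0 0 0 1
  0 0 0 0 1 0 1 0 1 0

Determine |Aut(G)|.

G is 3-regular on 10 vertices with no triangles and no 4-cycles (girth 5): this is the Petersen graph. It is a classical fact that the Petersen graph has automorphism group S_5 (order 120), arising from its description as the Kneser graph K(5,2).

120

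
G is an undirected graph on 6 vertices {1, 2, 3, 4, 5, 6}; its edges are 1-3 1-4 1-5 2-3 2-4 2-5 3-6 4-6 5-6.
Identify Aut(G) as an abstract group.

G is 3-regular and bipartite with parts {3, 4, 5} and {1, 2, 6} (each part is independent and every cross-pair is an edge), so G = K_{3,3}. Each part can be permuted independently (S_3 × S_3) and the two equal-size parts can also be swapped, giving (S_3 × S_3) ⋊ Z_2 of order 2·(3!)² = 72.

S_3 ≀ Z_2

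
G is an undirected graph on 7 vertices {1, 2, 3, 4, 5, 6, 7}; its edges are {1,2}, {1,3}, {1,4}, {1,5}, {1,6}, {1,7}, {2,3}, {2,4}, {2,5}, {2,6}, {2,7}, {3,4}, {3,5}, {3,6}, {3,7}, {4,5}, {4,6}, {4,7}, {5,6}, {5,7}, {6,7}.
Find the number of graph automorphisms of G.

5040

All 7 vertices are pairwise adjacent: G = K_7. Every bijection on the vertex set is an automorphism of K_7; hence Aut(K_7) ≅ S_7, order 5040.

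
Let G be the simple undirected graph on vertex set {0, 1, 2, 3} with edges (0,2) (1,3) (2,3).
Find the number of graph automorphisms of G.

2

The degree sequence is [1, 1, 2, 2]; the two degree-1 vertices 0 and 1 are the ends of a path, so G = P_4. A path has exactly one nontrivial symmetry — reversal — giving Aut(G) of order 2.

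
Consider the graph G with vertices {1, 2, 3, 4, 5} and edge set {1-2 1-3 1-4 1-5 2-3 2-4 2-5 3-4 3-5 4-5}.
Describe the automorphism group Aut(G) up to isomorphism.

S_5

All 5 vertices are pairwise adjacent: G = K_5. Every bijection on the vertex set is an automorphism of K_5; hence Aut(K_5) ≅ S_5, order 120.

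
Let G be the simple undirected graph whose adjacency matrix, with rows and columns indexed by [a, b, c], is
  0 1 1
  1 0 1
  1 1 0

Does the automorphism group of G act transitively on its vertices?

Yes

Every vertex has degree 2, so G is the complete graph K_3. Any permutation of the 3 vertices preserves K_3, so Aut(K_3) = S_3 of order 3! = 6. This group acts transitively on the 3 vertices.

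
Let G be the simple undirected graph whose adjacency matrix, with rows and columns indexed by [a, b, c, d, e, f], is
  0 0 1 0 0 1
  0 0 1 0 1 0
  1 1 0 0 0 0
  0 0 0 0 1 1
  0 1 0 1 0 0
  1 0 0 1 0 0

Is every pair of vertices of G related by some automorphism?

Yes

G is 2-regular and connected on 6 vertices, i.e. the cycle C_6. C_6 has 6 rotations and 6 reflections, so Aut(C_6) ≅ D_6 of order 12. This group acts transitively on the 6 vertices.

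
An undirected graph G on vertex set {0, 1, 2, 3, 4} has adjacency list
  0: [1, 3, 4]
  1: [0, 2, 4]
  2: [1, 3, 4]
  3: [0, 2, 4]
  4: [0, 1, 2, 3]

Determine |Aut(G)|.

Vertex 4 is the unique vertex of degree 4; the remaining 4 vertices each have degree 3 and induce a cycle, so G is the wheel on 5 vertices with hub 4. With the hub fixed, the remaining symmetry is that of the rim cycle C_4, giving the dihedral group D_4.

8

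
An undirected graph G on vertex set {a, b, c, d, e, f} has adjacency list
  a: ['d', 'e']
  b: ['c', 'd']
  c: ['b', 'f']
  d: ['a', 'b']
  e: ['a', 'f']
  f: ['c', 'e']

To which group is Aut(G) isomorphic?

G is 2-regular and connected on 6 vertices, i.e. the cycle C_6. C_6 has 6 rotations and 6 reflections, so Aut(C_6) ≅ D_6 of order 12.

the dihedral group of order 12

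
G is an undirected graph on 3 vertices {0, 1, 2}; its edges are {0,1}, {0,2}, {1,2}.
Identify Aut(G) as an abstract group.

Every vertex has degree 2, so G is the complete graph K_3. Every bijection on the vertex set is an automorphism of K_3; hence Aut(K_3) ≅ S_3, order 6.

the symmetric group on 3 letters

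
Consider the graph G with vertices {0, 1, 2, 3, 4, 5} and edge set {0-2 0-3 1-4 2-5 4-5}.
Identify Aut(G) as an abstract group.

C_2

The degree sequence is [2, 1, 2, 1, 2, 2]; the two degree-1 vertices 1 and 3 are the ends of a path, so G = P_6. The only nontrivial automorphism of a path is the end-to-end reflection, so Aut(G) ≅ Z_2.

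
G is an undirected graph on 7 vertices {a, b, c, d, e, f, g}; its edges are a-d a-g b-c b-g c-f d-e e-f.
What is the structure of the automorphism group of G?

Every vertex has degree 2 and the graph is connected, so G is the 7-cycle C_7. The automorphisms of the 7-cycle are exactly the symmetries of a regular 7-gon: the dihedral group D_7, |D_7| = 14.

the dihedral group of order 14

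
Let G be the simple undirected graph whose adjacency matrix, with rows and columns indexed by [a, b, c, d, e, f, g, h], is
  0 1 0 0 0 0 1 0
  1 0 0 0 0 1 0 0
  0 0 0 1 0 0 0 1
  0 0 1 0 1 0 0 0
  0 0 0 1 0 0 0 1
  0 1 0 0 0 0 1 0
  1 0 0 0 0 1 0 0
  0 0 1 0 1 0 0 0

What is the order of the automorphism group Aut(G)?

G has two connected components, {c, d, e, h} and {a, b, f, g}; each is 2-regular, so G = C_4 ⊔ C_4. With two isomorphic components, Aut(G) = Aut(C_4) ≀ S_2 = (D_4 × D_4) ⋊ Z_2: permute each cycle by D_4, then optionally swap the two cycles. Order 2·(2·4)² = 128.

128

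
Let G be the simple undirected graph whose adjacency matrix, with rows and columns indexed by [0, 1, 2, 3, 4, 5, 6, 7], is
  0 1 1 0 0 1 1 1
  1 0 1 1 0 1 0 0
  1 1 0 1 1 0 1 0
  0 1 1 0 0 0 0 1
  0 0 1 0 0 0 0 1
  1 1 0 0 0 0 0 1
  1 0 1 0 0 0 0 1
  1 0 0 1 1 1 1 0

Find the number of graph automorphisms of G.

The degree sequence is [5, 4, 5, 3, 2, 3, 3, 5]. Checking the degree-preserving permutations of the vertex set shows that none except the identity preserves every edge, so Aut(G) is trivial.

1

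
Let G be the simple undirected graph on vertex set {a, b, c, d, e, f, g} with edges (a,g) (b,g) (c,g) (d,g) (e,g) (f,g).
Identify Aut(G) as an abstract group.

the symmetric group on 6 letters

Vertex g has degree 6 and every other vertex has degree 1, so G is the star K_{1,6} with centre g. Any automorphism fixes the centre and permutes the 6 leaves freely, so Aut(G) ≅ S_6 of order 6! = 720.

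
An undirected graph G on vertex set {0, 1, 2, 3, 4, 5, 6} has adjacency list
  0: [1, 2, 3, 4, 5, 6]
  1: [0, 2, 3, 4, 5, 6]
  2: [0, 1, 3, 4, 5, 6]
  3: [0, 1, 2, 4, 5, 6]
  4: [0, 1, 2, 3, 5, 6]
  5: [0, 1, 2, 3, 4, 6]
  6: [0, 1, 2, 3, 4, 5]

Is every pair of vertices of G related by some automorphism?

All 7 vertices are pairwise adjacent: G = K_7. Any permutation of the 7 vertices preserves K_7, so Aut(K_7) = S_7 of order 7! = 5040. This group acts transitively on the 7 vertices.

Yes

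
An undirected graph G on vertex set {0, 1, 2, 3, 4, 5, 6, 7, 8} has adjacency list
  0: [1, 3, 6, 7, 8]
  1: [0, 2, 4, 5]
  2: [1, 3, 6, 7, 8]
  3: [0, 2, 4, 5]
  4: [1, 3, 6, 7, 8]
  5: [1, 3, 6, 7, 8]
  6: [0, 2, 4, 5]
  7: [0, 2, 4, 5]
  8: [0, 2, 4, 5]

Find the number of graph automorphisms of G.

The vertices split by degree into {0, 2, 4, 5} (degree 5) and {1, 3, 6, 7, 8} (degree 4); every edge runs between the two parts, so G is the complete bipartite graph K_{4,5}. Automorphisms preserve the bipartition setwise (since the parts differ in size) and act as S_5 × S_4 within it; |Aut| = 2880.

2880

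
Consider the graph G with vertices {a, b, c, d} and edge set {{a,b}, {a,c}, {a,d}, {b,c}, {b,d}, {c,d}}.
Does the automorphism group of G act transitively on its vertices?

Every vertex has degree 3, so G is the complete graph K_4. Any permutation of the 4 vertices preserves K_4, so Aut(K_4) = S_4 of order 4! = 24. This group acts transitively on the 4 vertices.

Yes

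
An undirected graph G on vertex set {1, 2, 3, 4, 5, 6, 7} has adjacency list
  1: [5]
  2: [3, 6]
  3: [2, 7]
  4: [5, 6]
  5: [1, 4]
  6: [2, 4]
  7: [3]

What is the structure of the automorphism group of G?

the cyclic group of order 2

The degree sequence is [1, 2, 2, 2, 2, 2, 1]; the two degree-1 vertices 1 and 7 are the ends of a path, so G = P_7. The only nontrivial automorphism of a path is the end-to-end reflection, so Aut(G) ≅ Z_2.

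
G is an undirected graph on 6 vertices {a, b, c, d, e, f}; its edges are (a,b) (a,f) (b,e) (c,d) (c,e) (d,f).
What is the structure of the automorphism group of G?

D_6

Every vertex has degree 2 and the graph is connected, so G is the 6-cycle C_6. The automorphisms of the 6-cycle are exactly the symmetries of a regular 6-gon: the dihedral group D_6, |D_6| = 12.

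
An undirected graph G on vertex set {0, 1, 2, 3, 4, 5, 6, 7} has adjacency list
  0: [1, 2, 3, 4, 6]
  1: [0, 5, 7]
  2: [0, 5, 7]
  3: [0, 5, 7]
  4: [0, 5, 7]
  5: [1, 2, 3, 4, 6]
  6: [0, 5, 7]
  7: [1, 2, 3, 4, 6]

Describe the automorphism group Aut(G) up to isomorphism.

S_5 × S_3

The vertices split by degree into {0, 5, 7} (degree 5) and {1, 2, 3, 4, 6} (degree 3); every edge runs between the two parts, so G is the complete bipartite graph K_{3,5}. Automorphisms preserve the bipartition setwise (since the parts differ in size) and act as S_5 × S_3 within it; |Aut| = 720.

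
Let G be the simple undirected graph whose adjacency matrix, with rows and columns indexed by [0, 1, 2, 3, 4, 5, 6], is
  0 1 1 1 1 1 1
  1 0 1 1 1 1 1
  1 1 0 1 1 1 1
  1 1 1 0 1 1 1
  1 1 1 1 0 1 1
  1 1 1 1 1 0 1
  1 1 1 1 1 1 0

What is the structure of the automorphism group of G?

S_7

Every vertex has degree 6, so G is the complete graph K_7. Every bijection on the vertex set is an automorphism of K_7; hence Aut(K_7) ≅ S_7, order 5040.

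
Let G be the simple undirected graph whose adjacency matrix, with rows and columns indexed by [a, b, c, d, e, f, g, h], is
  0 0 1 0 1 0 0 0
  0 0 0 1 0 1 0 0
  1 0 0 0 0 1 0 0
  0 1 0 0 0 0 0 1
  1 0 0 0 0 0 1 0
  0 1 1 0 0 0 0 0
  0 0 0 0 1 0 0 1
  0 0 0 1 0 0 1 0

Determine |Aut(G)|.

16

Every vertex has degree 2 and the graph is connected, so G is the 8-cycle C_8. The automorphisms of the 8-cycle are exactly the symmetries of a regular 8-gon: the dihedral group D_8, |D_8| = 16.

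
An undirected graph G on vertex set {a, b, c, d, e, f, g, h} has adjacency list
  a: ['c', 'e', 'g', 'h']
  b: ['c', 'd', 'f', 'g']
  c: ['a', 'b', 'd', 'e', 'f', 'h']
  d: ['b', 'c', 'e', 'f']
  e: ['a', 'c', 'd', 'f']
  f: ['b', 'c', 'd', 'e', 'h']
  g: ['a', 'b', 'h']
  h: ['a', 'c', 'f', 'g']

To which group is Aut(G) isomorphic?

{e}

The degree sequence is [4, 4, 6, 4, 4, 5, 3, 4]. Checking the degree-preserving permutations of the vertex set shows that none except the identity preserves every edge, so Aut(G) is trivial.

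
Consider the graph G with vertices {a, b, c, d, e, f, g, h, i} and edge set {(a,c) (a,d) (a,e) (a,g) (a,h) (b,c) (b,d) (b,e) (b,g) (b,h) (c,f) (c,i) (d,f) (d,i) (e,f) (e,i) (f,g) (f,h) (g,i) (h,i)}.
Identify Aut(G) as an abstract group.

The vertices split by degree into {a, b, f, i} (degree 5) and {c, d, e, g, h} (degree 4); every edge runs between the two parts, so G is the complete bipartite graph K_{4,5}. The parts have unequal sizes, so no automorphism swaps them; each part is permuted independently, giving S_4 × S_5 of order 4!·5! = 2880.

S_4 × S_5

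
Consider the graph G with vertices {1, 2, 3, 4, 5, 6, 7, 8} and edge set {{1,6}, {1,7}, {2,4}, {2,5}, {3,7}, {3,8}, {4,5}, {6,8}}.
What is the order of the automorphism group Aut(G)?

60

G has two connected components, {1, 3, 6, 7, 8} and {2, 4, 5}; each is 2-regular, so G = C_5 ⊔ C_3. No automorphism exchanges components of different sizes, hence Aut(G) is the direct product D_5 × D_3, order 60.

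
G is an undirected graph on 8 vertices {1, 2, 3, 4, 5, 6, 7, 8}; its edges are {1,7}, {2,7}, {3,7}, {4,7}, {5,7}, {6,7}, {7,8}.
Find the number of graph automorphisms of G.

5040

Vertex 7 has degree 7 and every other vertex has degree 1, so G is the star K_{1,7} with centre 7. The 7 leaves are pairwise interchangeable while the centre is fixed, giving Aut(G) = S_7.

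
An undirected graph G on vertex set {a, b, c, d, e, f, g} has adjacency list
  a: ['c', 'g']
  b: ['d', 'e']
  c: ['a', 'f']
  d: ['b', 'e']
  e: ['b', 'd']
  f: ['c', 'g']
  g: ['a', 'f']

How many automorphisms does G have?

G has two connected components, {a, c, f, g} and {b, d, e}; each is 2-regular, so G = C_4 ⊔ C_3. No automorphism exchanges components of different sizes, hence Aut(G) is the direct product D_4 × D_3, order 48.

48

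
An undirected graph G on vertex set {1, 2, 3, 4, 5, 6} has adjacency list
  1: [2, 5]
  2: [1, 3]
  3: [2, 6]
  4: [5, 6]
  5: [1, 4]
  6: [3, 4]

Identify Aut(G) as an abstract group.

D_6

G is 2-regular and connected on 6 vertices, i.e. the cycle C_6. The automorphisms of the 6-cycle are exactly the symmetries of a regular 6-gon: the dihedral group D_6, |D_6| = 12.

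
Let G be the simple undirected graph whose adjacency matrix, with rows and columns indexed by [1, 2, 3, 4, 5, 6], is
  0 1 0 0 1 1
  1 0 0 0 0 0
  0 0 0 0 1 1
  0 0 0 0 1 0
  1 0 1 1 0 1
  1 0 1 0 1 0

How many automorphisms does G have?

Degrees alone do not determine every vertex (e.g. 1 and 6 both have degree 3), but their neighbour-degree multisets differ: N(1) has degrees [1, 3, 4] while N(6) has degrees [2, 3, 4]. Repeating this refinement separates all vertices, so the only automorphism is the identity.

1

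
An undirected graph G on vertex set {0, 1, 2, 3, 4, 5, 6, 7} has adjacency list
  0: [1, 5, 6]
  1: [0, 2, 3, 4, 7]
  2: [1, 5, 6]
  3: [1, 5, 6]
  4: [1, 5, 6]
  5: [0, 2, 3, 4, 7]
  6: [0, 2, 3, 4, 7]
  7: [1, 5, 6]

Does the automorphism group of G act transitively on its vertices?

No

Automorphisms preserve degree, but G has vertices of degree 3 and vertices of degree 5; no automorphism maps one to the other, so G is not vertex-transitive.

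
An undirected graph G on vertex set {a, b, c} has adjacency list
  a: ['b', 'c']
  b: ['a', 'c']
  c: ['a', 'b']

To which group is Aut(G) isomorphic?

Every vertex has degree 2, so G is the complete graph K_3. Any permutation of the 3 vertices preserves K_3, so Aut(K_3) = S_3 of order 3! = 6.

S_3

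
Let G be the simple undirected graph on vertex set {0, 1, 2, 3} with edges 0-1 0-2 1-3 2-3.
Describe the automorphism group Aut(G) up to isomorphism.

G is 2-regular and connected on 4 vertices, i.e. the cycle C_4. C_4 has 4 rotations and 4 reflections, so Aut(C_4) ≅ D_4 of order 8.

the dihedral group of order 8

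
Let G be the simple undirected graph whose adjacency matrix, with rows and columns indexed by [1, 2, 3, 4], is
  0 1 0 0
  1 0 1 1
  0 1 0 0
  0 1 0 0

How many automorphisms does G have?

6

Vertex 2 has degree 3 and every other vertex has degree 1, so G is the star K_{1,3} with centre 2. Any automorphism fixes the centre and permutes the 3 leaves freely, so Aut(G) ≅ S_3 of order 3! = 6.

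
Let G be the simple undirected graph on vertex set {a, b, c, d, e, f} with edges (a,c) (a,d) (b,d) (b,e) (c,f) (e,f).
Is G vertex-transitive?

G is 2-regular and connected on 6 vertices, i.e. the cycle C_6. C_6 has 6 rotations and 6 reflections, so Aut(C_6) ≅ D_6 of order 12. This group acts transitively on the 6 vertices.

Yes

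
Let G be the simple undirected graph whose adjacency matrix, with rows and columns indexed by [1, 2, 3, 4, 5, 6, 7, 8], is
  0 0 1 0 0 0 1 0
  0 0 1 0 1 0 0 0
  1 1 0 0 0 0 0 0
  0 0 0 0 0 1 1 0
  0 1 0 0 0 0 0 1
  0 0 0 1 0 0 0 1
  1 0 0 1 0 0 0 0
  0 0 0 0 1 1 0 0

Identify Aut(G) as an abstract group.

D_8

G is 2-regular and connected on 8 vertices, i.e. the cycle C_8. C_8 has 8 rotations and 8 reflections, so Aut(C_8) ≅ D_8 of order 16.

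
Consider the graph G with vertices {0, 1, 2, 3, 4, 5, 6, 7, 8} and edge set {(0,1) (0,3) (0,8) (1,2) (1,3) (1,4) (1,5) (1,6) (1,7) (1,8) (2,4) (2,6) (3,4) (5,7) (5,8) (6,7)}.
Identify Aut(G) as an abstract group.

D_8

Vertex 1 is the unique vertex of degree 8; the remaining 8 vertices each have degree 3 and induce a cycle, so G is the wheel on 9 vertices with hub 1. With the hub fixed, the remaining symmetry is that of the rim cycle C_8, giving the dihedral group D_8.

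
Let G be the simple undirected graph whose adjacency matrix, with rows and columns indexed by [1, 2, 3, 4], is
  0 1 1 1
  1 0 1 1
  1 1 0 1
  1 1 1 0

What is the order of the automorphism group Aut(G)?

24

All 4 vertices are pairwise adjacent: G = K_4. Every bijection on the vertex set is an automorphism of K_4; hence Aut(K_4) ≅ S_4, order 24.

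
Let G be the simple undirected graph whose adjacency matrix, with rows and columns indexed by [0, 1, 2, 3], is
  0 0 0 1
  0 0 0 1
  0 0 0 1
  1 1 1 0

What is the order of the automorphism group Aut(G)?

6

Vertex 3 has degree 3 and every other vertex has degree 1, so G is the star K_{1,3} with centre 3. The 3 leaves are pairwise interchangeable while the centre is fixed, giving Aut(G) = S_3.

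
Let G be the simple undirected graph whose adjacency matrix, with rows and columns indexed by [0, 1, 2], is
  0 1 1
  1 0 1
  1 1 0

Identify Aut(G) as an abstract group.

All 3 vertices are pairwise adjacent: G = K_3. Any permutation of the 3 vertices preserves K_3, so Aut(K_3) = S_3 of order 3! = 6.

the symmetric group on 3 letters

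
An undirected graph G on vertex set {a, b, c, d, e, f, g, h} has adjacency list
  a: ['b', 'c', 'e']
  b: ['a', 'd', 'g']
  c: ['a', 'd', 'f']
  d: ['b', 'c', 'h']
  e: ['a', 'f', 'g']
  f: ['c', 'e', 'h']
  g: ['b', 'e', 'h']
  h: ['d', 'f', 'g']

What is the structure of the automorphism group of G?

the hyperoctahedral group B_3

G is 3-regular and bipartite on 2^3 = 8 vertices with girth 4; it is the hypercube graph Q_3. Aut(Q_3) consists of the signed permutations of the 3 coordinate axes: 3! permutations times 2^3 sign flips, so |Aut| = 2^3·3! = 48.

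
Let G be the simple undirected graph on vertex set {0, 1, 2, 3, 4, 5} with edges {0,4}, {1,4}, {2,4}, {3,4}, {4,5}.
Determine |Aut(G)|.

Vertex 4 has degree 5 and every other vertex has degree 1, so G is the star K_{1,5} with centre 4. The 5 leaves are pairwise interchangeable while the centre is fixed, giving Aut(G) = S_5.

120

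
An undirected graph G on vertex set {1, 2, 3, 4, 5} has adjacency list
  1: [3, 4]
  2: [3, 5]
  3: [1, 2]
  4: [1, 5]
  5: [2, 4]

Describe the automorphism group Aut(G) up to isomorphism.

the dihedral group of order 10

Every vertex has degree 2 and the graph is connected, so G is the 5-cycle C_5. The automorphisms of the 5-cycle are exactly the symmetries of a regular 5-gon: the dihedral group D_5, |D_5| = 10.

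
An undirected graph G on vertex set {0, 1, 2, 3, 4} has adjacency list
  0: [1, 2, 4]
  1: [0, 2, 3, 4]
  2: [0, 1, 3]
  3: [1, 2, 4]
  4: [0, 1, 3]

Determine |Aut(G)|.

Vertex 1 is the unique vertex of degree 4; the remaining 4 vertices each have degree 3 and induce a cycle, so G is the wheel on 5 vertices with hub 1. Every automorphism fixes the hub and acts on the rim 4-cycle, so Aut(G) ≅ Aut(C_4) = D_4 of order 8.

8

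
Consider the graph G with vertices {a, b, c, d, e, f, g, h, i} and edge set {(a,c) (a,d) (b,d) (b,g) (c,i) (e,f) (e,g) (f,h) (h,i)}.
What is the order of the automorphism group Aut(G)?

18

Every vertex has degree 2 and the graph is connected, so G is the 9-cycle C_9. The automorphisms of the 9-cycle are exactly the symmetries of a regular 9-gon: the dihedral group D_9, |D_9| = 18.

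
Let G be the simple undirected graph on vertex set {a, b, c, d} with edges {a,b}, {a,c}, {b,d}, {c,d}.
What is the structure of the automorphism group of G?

D_4

Every vertex has degree 2 and the graph is connected, so G is the 4-cycle C_4. C_4 has 4 rotations and 4 reflections, so Aut(C_4) ≅ D_4 of order 8.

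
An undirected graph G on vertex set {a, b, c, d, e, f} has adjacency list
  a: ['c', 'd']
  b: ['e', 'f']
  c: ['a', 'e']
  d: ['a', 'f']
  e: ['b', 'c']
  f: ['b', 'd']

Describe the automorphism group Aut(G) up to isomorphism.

G is 2-regular and connected on 6 vertices, i.e. the cycle C_6. The automorphisms of the 6-cycle are exactly the symmetries of a regular 6-gon: the dihedral group D_6, |D_6| = 12.

the dihedral group of order 12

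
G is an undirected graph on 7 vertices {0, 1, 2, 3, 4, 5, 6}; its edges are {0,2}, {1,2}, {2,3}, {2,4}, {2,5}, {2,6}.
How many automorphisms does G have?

720

Vertex 2 has degree 6 and every other vertex has degree 1, so G is the star K_{1,6} with centre 2. The 6 leaves are pairwise interchangeable while the centre is fixed, giving Aut(G) = S_6.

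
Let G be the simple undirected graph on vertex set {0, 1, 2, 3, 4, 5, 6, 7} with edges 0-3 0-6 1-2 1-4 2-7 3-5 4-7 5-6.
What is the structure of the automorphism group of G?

(D_4 × D_4) ⋊ Z_2

G has two connected components, {1, 2, 4, 7} and {0, 3, 5, 6}; each is 2-regular, so G = C_4 ⊔ C_4. Aut of a disjoint union of two copies of C_4 is the wreath product D_4 ≀ Z_2, of order 2·8² = 128.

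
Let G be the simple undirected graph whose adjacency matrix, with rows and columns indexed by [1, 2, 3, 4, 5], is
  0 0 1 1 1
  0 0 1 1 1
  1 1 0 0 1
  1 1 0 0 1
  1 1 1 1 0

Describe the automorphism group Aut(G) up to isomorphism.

the dihedral group of order 8

Vertex 5 is the unique vertex of degree 4; the remaining 4 vertices each have degree 3 and induce a cycle, so G is the wheel on 5 vertices with hub 5. Every automorphism fixes the hub and acts on the rim 4-cycle, so Aut(G) ≅ Aut(C_4) = D_4 of order 8.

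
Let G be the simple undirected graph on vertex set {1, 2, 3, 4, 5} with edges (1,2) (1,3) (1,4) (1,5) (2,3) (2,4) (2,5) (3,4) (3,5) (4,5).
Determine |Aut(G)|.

120

Every vertex has degree 4, so G is the complete graph K_5. Every bijection on the vertex set is an automorphism of K_5; hence Aut(K_5) ≅ S_5, order 120.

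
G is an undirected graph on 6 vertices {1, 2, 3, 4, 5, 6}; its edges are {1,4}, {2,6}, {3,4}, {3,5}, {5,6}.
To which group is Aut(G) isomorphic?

C_2

The degree sequence is [1, 1, 2, 2, 2, 2]; the two degree-1 vertices 1 and 2 are the ends of a path, so G = P_6. The only nontrivial automorphism of a path is the end-to-end reflection, so Aut(G) ≅ Z_2.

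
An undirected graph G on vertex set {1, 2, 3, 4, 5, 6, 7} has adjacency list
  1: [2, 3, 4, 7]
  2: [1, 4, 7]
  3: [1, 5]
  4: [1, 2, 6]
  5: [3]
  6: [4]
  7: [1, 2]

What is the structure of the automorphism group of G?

Degrees alone do not determine every vertex (e.g. 2 and 4 both have degree 3), but their neighbour-degree multisets differ: N(2) has degrees [2, 3, 4] while N(4) has degrees [1, 3, 4]. Repeating this refinement separates all vertices, so the only automorphism is the identity.

1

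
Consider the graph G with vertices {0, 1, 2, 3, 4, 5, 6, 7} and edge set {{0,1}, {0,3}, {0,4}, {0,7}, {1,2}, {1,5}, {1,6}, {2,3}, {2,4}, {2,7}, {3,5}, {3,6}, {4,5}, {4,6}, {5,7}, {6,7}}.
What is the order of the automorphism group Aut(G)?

1152

G is 4-regular and bipartite with parts {0, 2, 5, 6} and {1, 3, 4, 7} (each part is independent and every cross-pair is an edge), so G = K_{4,4}. Aut(K_{4,4}) is the wreath product S_4 ≀ Z_2: permute within each part, then optionally swap the parts; |Aut| = 2·(4!)² = 1152.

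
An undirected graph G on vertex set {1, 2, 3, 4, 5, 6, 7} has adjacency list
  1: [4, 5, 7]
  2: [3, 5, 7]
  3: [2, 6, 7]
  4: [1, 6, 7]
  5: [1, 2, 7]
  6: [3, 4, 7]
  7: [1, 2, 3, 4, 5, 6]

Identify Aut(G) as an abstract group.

Vertex 7 is the unique vertex of degree 6; the remaining 6 vertices each have degree 3 and induce a cycle, so G is the wheel on 7 vertices with hub 7. Every automorphism fixes the hub and acts on the rim 6-cycle, so Aut(G) ≅ Aut(C_6) = D_6 of order 12.

the dihedral group of order 12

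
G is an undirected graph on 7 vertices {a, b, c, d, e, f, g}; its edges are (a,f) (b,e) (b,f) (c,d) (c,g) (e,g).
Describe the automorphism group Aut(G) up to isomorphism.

The degree sequence is [1, 2, 2, 1, 2, 2, 2]; the two degree-1 vertices a and d are the ends of a path, so G = P_7. The only nontrivial automorphism of a path is the end-to-end reflection, so Aut(G) ≅ Z_2.

C_2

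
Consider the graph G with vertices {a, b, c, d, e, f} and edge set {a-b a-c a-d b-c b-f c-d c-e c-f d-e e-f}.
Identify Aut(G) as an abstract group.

the dihedral group of order 10

Vertex c is the unique vertex of degree 5; the remaining 5 vertices each have degree 3 and induce a cycle, so G is the wheel on 6 vertices with hub c. With the hub fixed, the remaining symmetry is that of the rim cycle C_5, giving the dihedral group D_5.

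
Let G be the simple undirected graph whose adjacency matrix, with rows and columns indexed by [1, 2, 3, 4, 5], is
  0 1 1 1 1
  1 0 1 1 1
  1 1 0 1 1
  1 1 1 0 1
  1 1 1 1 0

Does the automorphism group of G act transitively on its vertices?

All 5 vertices are pairwise adjacent: G = K_5. Any permutation of the 5 vertices preserves K_5, so Aut(K_5) = S_5 of order 5! = 120. This group acts transitively on the 5 vertices.

Yes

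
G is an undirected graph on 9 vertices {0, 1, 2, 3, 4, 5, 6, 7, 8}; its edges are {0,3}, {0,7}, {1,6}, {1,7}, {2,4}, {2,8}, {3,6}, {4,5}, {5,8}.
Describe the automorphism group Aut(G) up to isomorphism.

G has two connected components, {0, 1, 3, 6, 7} and {2, 4, 5, 8}; each is 2-regular, so G = C_5 ⊔ C_4. No automorphism exchanges components of different sizes, hence Aut(G) is the direct product D_4 × D_5, order 80.

D_4 × D_5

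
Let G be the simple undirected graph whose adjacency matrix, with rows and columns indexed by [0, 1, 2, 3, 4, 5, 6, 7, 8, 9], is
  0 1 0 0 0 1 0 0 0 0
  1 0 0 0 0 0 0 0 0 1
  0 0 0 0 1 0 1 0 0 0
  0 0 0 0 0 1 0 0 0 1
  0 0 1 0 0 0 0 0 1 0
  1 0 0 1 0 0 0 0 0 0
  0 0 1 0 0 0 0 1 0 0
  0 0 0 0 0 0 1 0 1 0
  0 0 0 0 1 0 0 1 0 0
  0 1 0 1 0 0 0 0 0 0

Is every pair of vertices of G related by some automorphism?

Yes

G has two connected components, {0, 1, 3, 5, 9} and {2, 4, 6, 7, 8}; each is 2-regular, so G = C_5 ⊔ C_5. With two isomorphic components, Aut(G) = Aut(C_5) ≀ S_2 = (D_5 × D_5) ⋊ Z_2: permute each cycle by D_5, then optionally swap the two cycles. Order 2·(2·5)² = 200. Under this action every vertex can be carried to every other, so G is vertex-transitive.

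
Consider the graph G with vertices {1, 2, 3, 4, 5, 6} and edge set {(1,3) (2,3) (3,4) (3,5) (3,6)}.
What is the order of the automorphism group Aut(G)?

Vertex 3 has degree 5 and every other vertex has degree 1, so G is the star K_{1,5} with centre 3. Any automorphism fixes the centre and permutes the 5 leaves freely, so Aut(G) ≅ S_5 of order 5! = 120.

120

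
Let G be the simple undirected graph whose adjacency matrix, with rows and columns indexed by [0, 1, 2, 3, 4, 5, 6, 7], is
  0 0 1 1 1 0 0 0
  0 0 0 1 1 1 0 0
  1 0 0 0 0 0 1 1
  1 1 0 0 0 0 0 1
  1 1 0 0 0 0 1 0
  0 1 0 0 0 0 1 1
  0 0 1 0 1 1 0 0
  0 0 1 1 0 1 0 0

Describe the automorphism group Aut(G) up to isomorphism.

G is 3-regular and bipartite on 2^3 = 8 vertices with girth 4; it is the hypercube graph Q_3. The symmetry group of the 3-cube is the hyperoctahedral group B_3 = Z_2 ≀ S_3, of order 2^3·3! = 48.

the hyperoctahedral group B_3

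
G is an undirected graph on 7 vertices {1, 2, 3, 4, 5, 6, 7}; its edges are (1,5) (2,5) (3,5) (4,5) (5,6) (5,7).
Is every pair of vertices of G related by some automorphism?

Vertex 5 is the only vertex of degree 6, so every automorphism fixes it; G is not vertex-transitive.

No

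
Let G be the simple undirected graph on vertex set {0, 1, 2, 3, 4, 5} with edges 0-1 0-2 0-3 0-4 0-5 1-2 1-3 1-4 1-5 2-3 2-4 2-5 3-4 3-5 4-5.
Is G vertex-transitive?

Every vertex has degree 5, so G is the complete graph K_6. Every bijection on the vertex set is an automorphism of K_6; hence Aut(K_6) ≅ S_6, order 720. Under this action every vertex can be carried to every other, so G is vertex-transitive.

Yes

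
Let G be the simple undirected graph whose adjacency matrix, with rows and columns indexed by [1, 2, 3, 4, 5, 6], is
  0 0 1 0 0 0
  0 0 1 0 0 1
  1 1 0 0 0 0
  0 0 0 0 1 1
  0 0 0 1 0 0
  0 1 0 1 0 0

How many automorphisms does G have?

2

The degree sequence is [1, 2, 2, 2, 1, 2]; the two degree-1 vertices 1 and 5 are the ends of a path, so G = P_6. The only nontrivial automorphism of a path is the end-to-end reflection, so Aut(G) ≅ Z_2.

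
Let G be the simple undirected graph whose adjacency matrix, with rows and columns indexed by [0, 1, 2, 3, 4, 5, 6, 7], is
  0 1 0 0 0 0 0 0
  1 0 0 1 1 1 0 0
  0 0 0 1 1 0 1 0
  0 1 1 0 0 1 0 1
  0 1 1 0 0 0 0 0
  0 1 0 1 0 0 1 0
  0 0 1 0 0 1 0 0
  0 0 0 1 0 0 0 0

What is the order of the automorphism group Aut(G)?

The degree sequence is [1, 4, 3, 4, 2, 3, 2, 1]. Checking the degree-preserving permutations of the vertex set shows that none except the identity preserves every edge, so Aut(G) is trivial.

1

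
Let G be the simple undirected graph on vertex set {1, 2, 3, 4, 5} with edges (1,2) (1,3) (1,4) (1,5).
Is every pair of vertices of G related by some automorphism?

Vertex 1 is the only vertex of degree 4, so every automorphism fixes it; G is not vertex-transitive.

No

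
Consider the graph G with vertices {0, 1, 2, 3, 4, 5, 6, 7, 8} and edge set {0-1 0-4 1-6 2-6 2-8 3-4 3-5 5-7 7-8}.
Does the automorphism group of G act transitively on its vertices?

G is 2-regular and connected on 9 vertices, i.e. the cycle C_9. The automorphisms of the 9-cycle are exactly the symmetries of a regular 9-gon: the dihedral group D_9, |D_9| = 18. This group acts transitively on the 9 vertices.

Yes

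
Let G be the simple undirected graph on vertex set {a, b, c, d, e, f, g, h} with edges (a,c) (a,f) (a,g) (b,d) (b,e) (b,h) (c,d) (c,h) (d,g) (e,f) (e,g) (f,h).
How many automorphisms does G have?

G is 3-regular and bipartite on 2^3 = 8 vertices with girth 4; it is the hypercube graph Q_3. Aut(Q_3) consists of the signed permutations of the 3 coordinate axes: 3! permutations times 2^3 sign flips, so |Aut| = 2^3·3! = 48.

48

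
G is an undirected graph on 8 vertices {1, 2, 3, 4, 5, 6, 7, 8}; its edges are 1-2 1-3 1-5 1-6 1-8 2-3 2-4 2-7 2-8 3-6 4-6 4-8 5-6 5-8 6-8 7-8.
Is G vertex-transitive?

No

Vertex 7 is the only vertex of degree 2, so every automorphism fixes it; G is not vertex-transitive.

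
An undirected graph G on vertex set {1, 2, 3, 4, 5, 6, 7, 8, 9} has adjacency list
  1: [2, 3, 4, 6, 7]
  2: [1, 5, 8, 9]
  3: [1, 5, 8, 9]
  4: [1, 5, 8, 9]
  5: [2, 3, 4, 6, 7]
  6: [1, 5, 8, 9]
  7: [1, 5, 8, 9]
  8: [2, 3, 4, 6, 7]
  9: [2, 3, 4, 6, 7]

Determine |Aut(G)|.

2880

The vertices split by degree into {1, 5, 8, 9} (degree 5) and {2, 3, 4, 6, 7} (degree 4); every edge runs between the two parts, so G is the complete bipartite graph K_{4,5}. The parts have unequal sizes, so no automorphism swaps them; each part is permuted independently, giving S_5 × S_4 of order 5!·4! = 2880.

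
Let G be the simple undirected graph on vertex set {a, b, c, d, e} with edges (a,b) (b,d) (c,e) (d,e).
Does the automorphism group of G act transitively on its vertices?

No

Automorphisms preserve degree, but G has vertices of degree 1 and vertices of degree 2; no automorphism maps one to the other, so G is not vertex-transitive.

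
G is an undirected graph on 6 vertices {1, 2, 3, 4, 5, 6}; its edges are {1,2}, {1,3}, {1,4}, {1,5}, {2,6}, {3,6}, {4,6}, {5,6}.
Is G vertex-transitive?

Automorphisms preserve degree, but G has vertices of degree 2 and vertices of degree 4; no automorphism maps one to the other, so G is not vertex-transitive.

No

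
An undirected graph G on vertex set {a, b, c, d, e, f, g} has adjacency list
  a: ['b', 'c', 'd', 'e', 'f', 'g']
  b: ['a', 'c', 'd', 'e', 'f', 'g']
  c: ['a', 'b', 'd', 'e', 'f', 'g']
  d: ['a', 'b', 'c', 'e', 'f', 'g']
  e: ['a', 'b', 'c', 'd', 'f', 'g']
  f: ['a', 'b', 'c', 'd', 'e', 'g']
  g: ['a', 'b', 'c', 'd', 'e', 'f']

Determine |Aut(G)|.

Every vertex has degree 6, so G is the complete graph K_7. Any permutation of the 7 vertices preserves K_7, so Aut(K_7) = S_7 of order 7! = 5040.

5040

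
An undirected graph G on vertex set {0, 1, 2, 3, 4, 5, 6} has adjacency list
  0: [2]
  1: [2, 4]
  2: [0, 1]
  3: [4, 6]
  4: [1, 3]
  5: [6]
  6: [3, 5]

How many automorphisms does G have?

The degree sequence is [1, 2, 2, 2, 2, 1, 2]; the two degree-1 vertices 0 and 5 are the ends of a path, so G = P_7. A path has exactly one nontrivial symmetry — reversal — giving Aut(G) of order 2.

2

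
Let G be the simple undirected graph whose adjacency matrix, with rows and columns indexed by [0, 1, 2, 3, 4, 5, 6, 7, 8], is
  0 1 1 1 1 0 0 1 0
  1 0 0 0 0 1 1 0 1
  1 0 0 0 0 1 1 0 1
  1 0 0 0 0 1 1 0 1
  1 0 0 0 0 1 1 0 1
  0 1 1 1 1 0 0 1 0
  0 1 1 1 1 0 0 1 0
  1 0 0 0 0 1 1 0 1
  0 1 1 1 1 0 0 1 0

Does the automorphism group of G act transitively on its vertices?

Automorphisms preserve degree, but G has vertices of degree 4 and vertices of degree 5; no automorphism maps one to the other, so G is not vertex-transitive.

No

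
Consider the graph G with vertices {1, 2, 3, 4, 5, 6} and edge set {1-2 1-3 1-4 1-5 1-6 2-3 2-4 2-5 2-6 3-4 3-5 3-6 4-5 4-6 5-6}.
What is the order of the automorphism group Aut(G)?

Every vertex has degree 5, so G is the complete graph K_6. Every bijection on the vertex set is an automorphism of K_6; hence Aut(K_6) ≅ S_6, order 720.

720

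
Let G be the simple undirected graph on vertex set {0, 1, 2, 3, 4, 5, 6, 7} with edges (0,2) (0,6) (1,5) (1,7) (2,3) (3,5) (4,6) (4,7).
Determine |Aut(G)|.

16

G is 2-regular and connected on 8 vertices, i.e. the cycle C_8. C_8 has 8 rotations and 8 reflections, so Aut(C_8) ≅ D_8 of order 16.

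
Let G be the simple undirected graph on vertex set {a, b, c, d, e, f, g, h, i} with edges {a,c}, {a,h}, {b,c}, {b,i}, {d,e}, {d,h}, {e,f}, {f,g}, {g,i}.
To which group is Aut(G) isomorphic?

D_9

Every vertex has degree 2 and the graph is connected, so G is the 9-cycle C_9. C_9 has 9 rotations and 9 reflections, so Aut(C_9) ≅ D_9 of order 18.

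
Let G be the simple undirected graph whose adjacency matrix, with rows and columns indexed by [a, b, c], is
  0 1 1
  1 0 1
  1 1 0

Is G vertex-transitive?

Yes

Every vertex has degree 2, so G is the complete graph K_3. Any permutation of the 3 vertices preserves K_3, so Aut(K_3) = S_3 of order 3! = 6. Under this action every vertex can be carried to every other, so G is vertex-transitive.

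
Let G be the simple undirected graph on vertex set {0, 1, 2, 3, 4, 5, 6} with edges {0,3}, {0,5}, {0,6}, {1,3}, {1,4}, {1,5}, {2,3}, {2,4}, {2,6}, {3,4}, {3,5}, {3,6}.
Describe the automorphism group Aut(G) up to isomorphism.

D_6

Vertex 3 is the unique vertex of degree 6; the remaining 6 vertices each have degree 3 and induce a cycle, so G is the wheel on 7 vertices with hub 3. With the hub fixed, the remaining symmetry is that of the rim cycle C_6, giving the dihedral group D_6.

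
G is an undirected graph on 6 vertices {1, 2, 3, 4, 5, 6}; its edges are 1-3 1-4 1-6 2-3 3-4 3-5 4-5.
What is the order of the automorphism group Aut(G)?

1

Degrees alone do not determine every vertex (e.g. 1 and 4 both have degree 3), but their neighbour-degree multisets differ: N(1) has degrees [1, 3, 4] while N(4) has degrees [2, 3, 4]. Repeating this refinement separates all vertices, so the only automorphism is the identity.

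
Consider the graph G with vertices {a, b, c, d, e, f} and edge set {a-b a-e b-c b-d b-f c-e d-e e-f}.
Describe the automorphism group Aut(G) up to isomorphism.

S_2 × S_4

The vertices split by degree into {b, e} (degree 4) and {a, c, d, f} (degree 2); every edge runs between the two parts, so G is the complete bipartite graph K_{2,4}. The parts have unequal sizes, so no automorphism swaps them; each part is permuted independently, giving S_2 × S_4 of order 2!·4! = 48.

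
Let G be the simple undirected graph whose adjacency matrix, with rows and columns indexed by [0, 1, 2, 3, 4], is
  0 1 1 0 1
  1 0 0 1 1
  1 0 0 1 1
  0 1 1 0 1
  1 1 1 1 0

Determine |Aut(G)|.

8

Vertex 4 is the unique vertex of degree 4; the remaining 4 vertices each have degree 3 and induce a cycle, so G is the wheel on 5 vertices with hub 4. With the hub fixed, the remaining symmetry is that of the rim cycle C_4, giving the dihedral group D_4.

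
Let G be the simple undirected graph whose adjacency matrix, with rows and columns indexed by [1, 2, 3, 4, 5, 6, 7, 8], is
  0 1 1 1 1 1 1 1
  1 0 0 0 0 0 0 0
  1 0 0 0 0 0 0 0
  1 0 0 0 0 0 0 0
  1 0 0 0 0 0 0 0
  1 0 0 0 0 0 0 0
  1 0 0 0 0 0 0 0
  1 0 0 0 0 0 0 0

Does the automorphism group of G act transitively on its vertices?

No

Vertex 1 is the only vertex of degree 7, so every automorphism fixes it; G is not vertex-transitive.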